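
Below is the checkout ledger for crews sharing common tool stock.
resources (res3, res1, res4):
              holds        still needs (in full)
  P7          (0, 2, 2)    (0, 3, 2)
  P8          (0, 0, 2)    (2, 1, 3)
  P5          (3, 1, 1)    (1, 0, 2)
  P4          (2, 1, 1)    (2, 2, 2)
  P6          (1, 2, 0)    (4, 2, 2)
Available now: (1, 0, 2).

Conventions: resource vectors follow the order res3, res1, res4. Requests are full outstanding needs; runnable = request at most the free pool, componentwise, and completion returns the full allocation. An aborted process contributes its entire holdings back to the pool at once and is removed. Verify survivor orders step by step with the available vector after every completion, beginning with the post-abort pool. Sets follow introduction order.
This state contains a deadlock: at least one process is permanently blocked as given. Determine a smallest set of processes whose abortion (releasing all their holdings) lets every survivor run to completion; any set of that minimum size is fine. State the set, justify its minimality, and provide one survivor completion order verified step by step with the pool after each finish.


Minimum abort set: P7.
Key observation: P4 had no path to completion before; after the abort of P7 ((0, 2, 2) returned), step 2 is where it fits.
No smaller set exists: with zero aborts the deadlock remains.
One survivor order: P5, P4, P8, P6. Verifying each step (post-abort pool first):
  pool = (1, 2, 4)
  P5: need (1, 0, 2) fits (1, 2, 4); releases (3, 1, 1), pool now (4, 3, 5)
  P4: need (2, 2, 2) fits (4, 3, 5); releases (2, 1, 1), pool now (6, 4, 6)
  P8: need (2, 1, 3) fits (6, 4, 6); releases (0, 0, 2), pool now (6, 4, 8)
  P6: need (4, 2, 2) fits (6, 4, 8); releases (1, 2, 0), pool now (7, 6, 8)


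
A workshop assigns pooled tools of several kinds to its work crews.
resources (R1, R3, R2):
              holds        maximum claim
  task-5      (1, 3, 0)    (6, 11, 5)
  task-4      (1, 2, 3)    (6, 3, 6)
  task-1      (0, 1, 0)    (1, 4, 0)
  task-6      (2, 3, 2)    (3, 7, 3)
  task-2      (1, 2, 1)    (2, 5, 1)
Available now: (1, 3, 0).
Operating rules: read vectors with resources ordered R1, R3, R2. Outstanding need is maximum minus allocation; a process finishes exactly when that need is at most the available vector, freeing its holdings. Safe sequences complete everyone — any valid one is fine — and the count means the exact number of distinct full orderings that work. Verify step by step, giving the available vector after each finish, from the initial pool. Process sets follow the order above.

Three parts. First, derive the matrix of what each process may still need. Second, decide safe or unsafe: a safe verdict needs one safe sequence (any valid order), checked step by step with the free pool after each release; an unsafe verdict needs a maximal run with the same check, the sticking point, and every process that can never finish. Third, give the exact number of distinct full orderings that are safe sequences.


(1) Outstanding need per process (order R1, R3, R2):
  task-5: (5, 8, 5)
  task-4: (5, 1, 3)
  task-1: (1, 3, 0)
  task-6: (1, 4, 1)
  task-2: (1, 3, 0)
(2) UNSAFE — no complete ordering exists.
Key observation: the pool after task-2, task-1, task-6 is (4, 9, 3); every surviving request exceeds it in R1, so progress ends there.
A maximal execution: task-2, task-1, task-6 — then nothing else fits. Step-by-step check:
  pool = (1, 3, 0)
  task-2: need (1, 3, 0) fits (1, 3, 0); releases (1, 2, 1), pool now (2, 5, 1)
  task-1: need (1, 3, 0) fits (2, 5, 1); releases (0, 1, 0), pool now (2, 6, 1)
  task-6: need (1, 4, 1) fits (2, 6, 1); releases (2, 3, 2), pool now (4, 9, 3)
  task-5 still needs (5, 8, 5) but only (4, 9, 3) is free — short on R1 and R2
  task-4 still needs (5, 1, 3) but only (4, 9, 3) is free — short on R1
Processes that can never finish: task-5 and task-4.
(3) Precisely 0 of the possible complete orderings are safe sequences.


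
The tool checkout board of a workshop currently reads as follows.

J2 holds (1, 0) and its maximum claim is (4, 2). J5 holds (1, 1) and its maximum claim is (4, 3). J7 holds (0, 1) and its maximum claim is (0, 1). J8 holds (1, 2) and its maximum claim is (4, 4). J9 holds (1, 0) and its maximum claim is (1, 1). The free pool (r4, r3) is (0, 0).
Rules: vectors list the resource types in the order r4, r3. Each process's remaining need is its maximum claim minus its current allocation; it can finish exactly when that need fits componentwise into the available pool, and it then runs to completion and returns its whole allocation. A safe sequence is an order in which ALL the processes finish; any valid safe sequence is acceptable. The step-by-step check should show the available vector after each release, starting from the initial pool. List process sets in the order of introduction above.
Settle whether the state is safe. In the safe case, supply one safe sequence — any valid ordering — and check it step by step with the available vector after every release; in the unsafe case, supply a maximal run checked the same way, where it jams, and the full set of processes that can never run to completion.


UNSAFE.
Key observation: once J7, J9 finish, the pool peaks at (1, 1) — and every remaining process still needs more r4 than that.
The run J7, J9 cannot be extended any further. Walking it through:
  pool = (0, 0)
  J7: need (0, 0) fits (0, 0); releases (0, 1), pool now (0, 1)
  J9: need (0, 1) fits (0, 1); releases (1, 0), pool now (1, 1)
  blocked: J2 wants (3, 2), pool (1, 1) — not enough r4 and r3
  blocked: J5 wants (3, 2), pool (1, 1) — not enough r4 and r3
  blocked: J8 wants (3, 2), pool (1, 1) — not enough r4 and r3
Permanently blocked: J2, J5 and J8.


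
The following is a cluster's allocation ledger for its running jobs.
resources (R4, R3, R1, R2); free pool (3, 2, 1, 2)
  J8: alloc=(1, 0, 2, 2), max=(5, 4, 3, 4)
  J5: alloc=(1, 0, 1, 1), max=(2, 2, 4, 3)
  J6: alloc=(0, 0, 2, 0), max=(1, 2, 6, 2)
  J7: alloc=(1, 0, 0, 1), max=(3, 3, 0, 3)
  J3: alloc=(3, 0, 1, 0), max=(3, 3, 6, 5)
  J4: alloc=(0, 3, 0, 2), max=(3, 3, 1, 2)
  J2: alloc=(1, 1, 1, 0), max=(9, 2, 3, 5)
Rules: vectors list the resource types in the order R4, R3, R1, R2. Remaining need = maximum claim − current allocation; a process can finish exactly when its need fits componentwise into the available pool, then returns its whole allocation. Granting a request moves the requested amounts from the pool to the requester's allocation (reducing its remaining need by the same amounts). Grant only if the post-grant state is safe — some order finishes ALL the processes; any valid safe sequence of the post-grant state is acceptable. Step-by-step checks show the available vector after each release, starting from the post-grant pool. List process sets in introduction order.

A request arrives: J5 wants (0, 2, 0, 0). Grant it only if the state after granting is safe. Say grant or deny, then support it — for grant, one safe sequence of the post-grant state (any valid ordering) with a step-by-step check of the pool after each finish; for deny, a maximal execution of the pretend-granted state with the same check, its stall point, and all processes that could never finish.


DENY: after the grant no complete ordering would exist.
Key observation: after J4, J7 the pool peaks at (4, 3, 1, 5), and each blocked process is short somewhere: J8 on R3; J5 on R1; J6 on R1; J3 on R1; J2 on R4, R1.
On the post-grant state, J4, J7 is a maximal run — nothing extends it. Walking it through:
  pool = (3, 0, 1, 2)
  run J4 (needs (3, 0, 1, 0), free (3, 0, 1, 2)); after release of (0, 3, 0, 2) the pool is (3, 3, 1, 4)
  run J7 (needs (2, 3, 0, 2), free (3, 3, 1, 4)); after release of (1, 0, 0, 1) the pool is (4, 3, 1, 5)
  blocked: J8 wants (4, 4, 1, 2), pool (4, 3, 1, 5) — not enough R3
  blocked: J5 wants (1, 0, 3, 2), pool (4, 3, 1, 5) — not enough R1
  blocked: J6 wants (1, 2, 4, 2), pool (4, 3, 1, 5) — not enough R1
  blocked: J3 wants (0, 3, 5, 5), pool (4, 3, 1, 5) — not enough R1
  blocked: J2 wants (8, 1, 2, 5), pool (4, 3, 1, 5) — not enough R4 and R1
Had the request been granted, J8, J5, J6, J3 and J2 could never finish.


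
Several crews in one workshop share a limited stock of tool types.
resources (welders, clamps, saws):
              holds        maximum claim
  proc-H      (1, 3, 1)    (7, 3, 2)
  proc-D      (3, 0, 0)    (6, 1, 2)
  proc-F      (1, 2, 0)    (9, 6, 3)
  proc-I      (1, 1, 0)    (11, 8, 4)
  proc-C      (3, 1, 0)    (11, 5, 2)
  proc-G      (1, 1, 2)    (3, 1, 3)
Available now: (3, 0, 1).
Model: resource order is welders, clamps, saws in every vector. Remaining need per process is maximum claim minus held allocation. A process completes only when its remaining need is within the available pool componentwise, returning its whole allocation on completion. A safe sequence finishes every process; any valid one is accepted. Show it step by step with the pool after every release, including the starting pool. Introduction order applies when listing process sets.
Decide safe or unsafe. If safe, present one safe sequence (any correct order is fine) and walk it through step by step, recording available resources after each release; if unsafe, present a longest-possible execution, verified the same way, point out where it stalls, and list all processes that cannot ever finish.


The state is SAFE; one workable sequence: proc-G, proc-D, proc-H, proc-C, proc-F, proc-I.
Key observation: the order's first zero-slack moment is proc-G ((2, 0, 1) needed, (3, 0, 1) free — a requested resource with nothing to spare).
Verifying each step:
  pool = (3, 0, 1)
  proc-G: need (2, 0, 1) fits (3, 0, 1); releases (1, 1, 2), pool now (4, 1, 3)
  proc-D: need (3, 1, 2) fits (4, 1, 3); releases (3, 0, 0), pool now (7, 1, 3)
  proc-H: need (6, 0, 1) fits (7, 1, 3); releases (1, 3, 1), pool now (8, 4, 4)
  proc-C: need (8, 4, 2) fits (8, 4, 4); releases (3, 1, 0), pool now (11, 5, 4)
  proc-F: need (8, 4, 3) fits (11, 5, 4); releases (1, 2, 0), pool now (12, 7, 4)
  proc-I: need (10, 7, 4) fits (12, 7, 4); releases (1, 1, 0), pool now (13, 8, 4)


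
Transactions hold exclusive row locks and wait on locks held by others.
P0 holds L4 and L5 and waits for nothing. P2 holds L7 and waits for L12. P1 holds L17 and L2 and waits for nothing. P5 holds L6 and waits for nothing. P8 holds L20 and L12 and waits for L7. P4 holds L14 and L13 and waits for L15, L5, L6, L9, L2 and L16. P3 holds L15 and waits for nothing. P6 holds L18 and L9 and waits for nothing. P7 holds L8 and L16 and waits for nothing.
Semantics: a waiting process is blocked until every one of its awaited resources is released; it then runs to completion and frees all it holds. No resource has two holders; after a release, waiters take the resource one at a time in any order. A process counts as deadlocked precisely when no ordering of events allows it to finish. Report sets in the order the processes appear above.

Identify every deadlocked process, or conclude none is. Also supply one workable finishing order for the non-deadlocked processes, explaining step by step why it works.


Deadlocked: P2 and P8.
Key observation: nobody on the ring P2 -> P8 -> P2 can start until another member finishes, which never happens; no other process is dragged down with it.
One completion order for the rest: P3, P5, P6, P1, P0, P7, P4.
Walking it through:
  P3: no waits; runs immediately, freeing L15
  P5: no waits; runs immediately, freeing L6
  P6: no waits; runs immediately, freeing L18 and L9
  P1: no waits; runs immediately, freeing L17 and L2
  P0: no waits; runs immediately, freeing L4 and L5
  P7: no waits; runs immediately, freeing L8 and L16
  P4: everything it awaited (L15, L5, L6, L9, L2 and L16) is free; runs, freeing L14 and L13


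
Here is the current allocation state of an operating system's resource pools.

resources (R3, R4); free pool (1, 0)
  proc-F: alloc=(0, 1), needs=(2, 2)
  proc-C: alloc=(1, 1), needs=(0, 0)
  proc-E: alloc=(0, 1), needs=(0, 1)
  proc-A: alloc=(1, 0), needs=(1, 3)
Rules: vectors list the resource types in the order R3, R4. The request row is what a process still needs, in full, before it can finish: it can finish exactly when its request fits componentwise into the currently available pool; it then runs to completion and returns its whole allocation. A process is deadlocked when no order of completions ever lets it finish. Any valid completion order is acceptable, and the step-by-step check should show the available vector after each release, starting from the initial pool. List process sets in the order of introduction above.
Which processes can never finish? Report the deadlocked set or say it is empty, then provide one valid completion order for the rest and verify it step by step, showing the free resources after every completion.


No process is deadlocked.
Key observation: the pool covers proc-C at once, and every later process fits after earlier releases.
The rest can finish in the order proc-C, proc-E, proc-F, proc-A. Step-by-step check:
  pool = (1, 0)
  run proc-C (needs (0, 0), free (1, 0)); after release of (1, 1) the pool is (2, 1)
  run proc-E (needs (0, 1), free (2, 1)); after release of (0, 1) the pool is (2, 2)
  run proc-F (needs (2, 2), free (2, 2)); after release of (0, 1) the pool is (2, 3)
  run proc-A (needs (1, 3), free (2, 3)); after release of (1, 0) the pool is (3, 3)


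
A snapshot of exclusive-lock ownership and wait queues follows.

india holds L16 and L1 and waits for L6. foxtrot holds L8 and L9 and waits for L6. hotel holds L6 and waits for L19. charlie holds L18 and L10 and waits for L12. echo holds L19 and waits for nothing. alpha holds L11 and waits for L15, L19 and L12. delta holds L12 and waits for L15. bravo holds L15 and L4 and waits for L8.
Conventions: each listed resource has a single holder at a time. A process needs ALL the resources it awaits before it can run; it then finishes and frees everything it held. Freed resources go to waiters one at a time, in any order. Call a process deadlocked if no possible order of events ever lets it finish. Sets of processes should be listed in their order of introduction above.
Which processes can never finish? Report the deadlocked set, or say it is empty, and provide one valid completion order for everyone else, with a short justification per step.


The deadlocked set is empty.
Key observation: although several processes wait, no cycle exists — each chain bottoms out at a free runner.
The rest can finish in the order echo, hotel, foxtrot, bravo, india, delta, charlie, alpha.
Verifying each step:
  echo waits on nothing -> runs at once and releases L19
  hotel waits on L19 — all released -> runs and releases L6
  foxtrot waits on L6 — all released -> runs and releases L8 and L9
  bravo waits on L8 — all released -> runs and releases L15 and L4
  india waits on L6 — all released -> runs and releases L16 and L1
  delta waits on L15 — all released -> runs and releases L12
  charlie waits on L12 — all released -> runs and releases L18 and L10
  alpha waits on L15, L19 and L12 — all released -> runs and releases L11


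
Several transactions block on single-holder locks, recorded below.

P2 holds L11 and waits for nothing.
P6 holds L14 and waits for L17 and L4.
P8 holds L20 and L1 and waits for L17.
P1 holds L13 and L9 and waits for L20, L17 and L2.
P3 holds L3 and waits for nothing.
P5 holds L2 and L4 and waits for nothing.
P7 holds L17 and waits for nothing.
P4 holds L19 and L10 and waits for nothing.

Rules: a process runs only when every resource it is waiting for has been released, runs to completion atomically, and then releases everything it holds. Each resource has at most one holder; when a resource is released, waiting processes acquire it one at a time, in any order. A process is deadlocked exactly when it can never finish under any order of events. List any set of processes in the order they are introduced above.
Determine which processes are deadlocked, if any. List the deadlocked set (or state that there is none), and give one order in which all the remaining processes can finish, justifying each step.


No process is deadlocked.
Key observation: there is no circular wait here — follow any chain and it reaches a process that is free to run now.
A valid finishing order for the others: P4, P7, P5, P8, P2, P3, P1, P6.
Check, step by step:
  P4 waits on nothing -> runs at once and releases L19 and L10
  P7 waits on nothing -> runs at once and releases L17
  P5 waits on nothing -> runs at once and releases L2 and L4
  run P8 (all its waits — L17 — are resolved); releases L20 and L1
  P2 waits on nothing -> runs at once and releases L11
  P3 waits on nothing -> runs at once and releases L3
  run P1 (all its waits — L20, L17 and L2 — are resolved); releases L13 and L9
  run P6 (all its waits — L17 and L4 — are resolved); releases L14


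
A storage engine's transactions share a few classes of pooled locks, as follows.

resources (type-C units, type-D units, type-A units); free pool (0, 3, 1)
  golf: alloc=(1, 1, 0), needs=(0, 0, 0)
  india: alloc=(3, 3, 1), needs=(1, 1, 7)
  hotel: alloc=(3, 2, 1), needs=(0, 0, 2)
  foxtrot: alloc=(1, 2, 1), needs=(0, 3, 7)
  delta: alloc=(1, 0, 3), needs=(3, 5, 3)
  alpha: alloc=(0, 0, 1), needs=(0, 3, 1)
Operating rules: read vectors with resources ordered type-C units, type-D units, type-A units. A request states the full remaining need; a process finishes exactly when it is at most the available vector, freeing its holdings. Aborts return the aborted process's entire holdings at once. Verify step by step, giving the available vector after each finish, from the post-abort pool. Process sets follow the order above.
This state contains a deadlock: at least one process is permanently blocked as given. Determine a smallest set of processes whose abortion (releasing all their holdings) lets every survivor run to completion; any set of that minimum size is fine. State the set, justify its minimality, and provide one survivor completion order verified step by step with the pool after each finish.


Minimum abort set: foxtrot.
Key observation: aborting foxtrot returns (1, 2, 1), and india — hopeless before — runs at step 5 with the returned capacity in the pool.
Why nothing smaller works: aborting no one leaves the state deadlocked as given.
One survivor order: hotel, golf, delta, alpha, india. Verifying each step (post-abort pool first):
  pool = (1, 5, 2)
  run hotel (needs (0, 0, 2), free (1, 5, 2)); after release of (3, 2, 1) the pool is (4, 7, 3)
  run golf (needs (0, 0, 0), free (4, 7, 3)); after release of (1, 1, 0) the pool is (5, 8, 3)
  run delta (needs (3, 5, 3), free (5, 8, 3)); after release of (1, 0, 3) the pool is (6, 8, 6)
  run alpha (needs (0, 3, 1), free (6, 8, 6)); after release of (0, 0, 1) the pool is (6, 8, 7)
  run india (needs (1, 1, 7), free (6, 8, 7)); after release of (3, 3, 1) the pool is (9, 11, 8)


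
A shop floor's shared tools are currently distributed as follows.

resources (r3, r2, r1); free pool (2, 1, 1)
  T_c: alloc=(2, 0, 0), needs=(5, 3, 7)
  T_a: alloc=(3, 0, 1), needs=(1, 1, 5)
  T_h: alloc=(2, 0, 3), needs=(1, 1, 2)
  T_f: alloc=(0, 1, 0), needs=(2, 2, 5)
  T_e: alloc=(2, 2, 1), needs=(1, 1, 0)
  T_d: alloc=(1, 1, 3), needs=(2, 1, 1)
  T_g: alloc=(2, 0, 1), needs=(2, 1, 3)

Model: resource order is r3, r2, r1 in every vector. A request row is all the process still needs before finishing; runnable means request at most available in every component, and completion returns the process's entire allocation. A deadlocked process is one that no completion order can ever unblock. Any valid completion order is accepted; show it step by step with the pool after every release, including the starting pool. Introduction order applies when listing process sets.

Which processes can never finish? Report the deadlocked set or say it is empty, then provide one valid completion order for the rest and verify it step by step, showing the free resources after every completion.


Nothing here is deadlocked.
Key observation: T_d can run right away; the returned allocation unlocks the remaining processes in turn.
One completion order for the rest: T_d, T_h, T_e, T_c, T_a, T_g, T_f. Check, step by step:
  pool = (2, 1, 1)
  T_d needs (2, 1, 1) <= (2, 1, 1) -> finishes; pool += (1, 1, 3) = (3, 2, 4)
  T_h needs (1, 1, 2) <= (3, 2, 4) -> finishes; pool += (2, 0, 3) = (5, 2, 7)
  T_e needs (1, 1, 0) <= (5, 2, 7) -> finishes; pool += (2, 2, 1) = (7, 4, 8)
  T_c needs (5, 3, 7) <= (7, 4, 8) -> finishes; pool += (2, 0, 0) = (9, 4, 8)
  T_a needs (1, 1, 5) <= (9, 4, 8) -> finishes; pool += (3, 0, 1) = (12, 4, 9)
  T_g needs (2, 1, 3) <= (12, 4, 9) -> finishes; pool += (2, 0, 1) = (14, 4, 10)
  T_f needs (2, 2, 5) <= (14, 4, 10) -> finishes; pool += (0, 1, 0) = (14, 5, 10)


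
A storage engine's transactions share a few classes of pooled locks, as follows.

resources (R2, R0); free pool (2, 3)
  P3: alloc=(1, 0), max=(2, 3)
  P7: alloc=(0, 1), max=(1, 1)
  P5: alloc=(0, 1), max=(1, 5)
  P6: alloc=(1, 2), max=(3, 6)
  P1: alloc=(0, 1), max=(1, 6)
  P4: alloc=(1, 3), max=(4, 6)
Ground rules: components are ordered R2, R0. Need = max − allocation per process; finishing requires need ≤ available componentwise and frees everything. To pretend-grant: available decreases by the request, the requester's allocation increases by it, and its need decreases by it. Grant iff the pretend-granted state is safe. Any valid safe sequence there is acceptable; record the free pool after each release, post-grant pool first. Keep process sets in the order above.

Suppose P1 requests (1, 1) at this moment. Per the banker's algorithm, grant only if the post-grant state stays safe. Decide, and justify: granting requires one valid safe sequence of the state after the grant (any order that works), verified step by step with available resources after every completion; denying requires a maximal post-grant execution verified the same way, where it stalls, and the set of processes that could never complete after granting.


DENY: after the grant no complete ordering would exist.
Key observation: after P7, P3 the pool peaks at (2, 3), and each blocked process is short somewhere: P5 on R0; P6 on R0; P1 on R0; P4 on R2.
Pretend the grant happened; the run P7, P3 goes as far as possible. Verifying each step:
  pool = (1, 2)
  P7: need (1, 0) fits (1, 2); releases (0, 1), pool now (1, 3)
  P3: need (1, 3) fits (1, 3); releases (1, 0), pool now (2, 3)
  P5 cannot run: need (1, 4) vs free (2, 3) (insufficient R0)
  P6 cannot run: need (2, 4) vs free (2, 3) (insufficient R0)
  P1 cannot run: need (0, 4) vs free (2, 3) (insufficient R0)
  P4 cannot run: need (3, 3) vs free (2, 3) (insufficient R2)
Had the request been granted, P5, P6, P1 and P4 could never finish.


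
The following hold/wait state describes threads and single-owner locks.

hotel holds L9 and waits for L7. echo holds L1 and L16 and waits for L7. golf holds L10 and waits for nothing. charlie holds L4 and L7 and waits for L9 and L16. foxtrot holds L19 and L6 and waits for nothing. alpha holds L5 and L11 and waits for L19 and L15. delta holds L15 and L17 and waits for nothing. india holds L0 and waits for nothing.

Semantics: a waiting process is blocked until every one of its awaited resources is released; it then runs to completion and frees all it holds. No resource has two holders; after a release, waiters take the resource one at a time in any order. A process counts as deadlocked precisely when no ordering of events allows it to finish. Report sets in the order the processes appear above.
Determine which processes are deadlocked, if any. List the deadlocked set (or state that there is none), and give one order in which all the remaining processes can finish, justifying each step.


Deadlocked set: hotel, echo and charlie.
Key observation: the waits loop around hotel -> charlie -> hotel with no way out; echo is caught in further circular waits.
A valid finishing order for the others: golf, india, foxtrot, delta, alpha.
Check, step by step:
  golf waits on nothing -> runs at once and releases L10
  india waits on nothing -> runs at once and releases L0
  foxtrot waits on nothing -> runs at once and releases L19 and L6
  delta waits on nothing -> runs at once and releases L15 and L17
  alpha waits on L19 and L15 — all released -> runs and releases L5 and L11


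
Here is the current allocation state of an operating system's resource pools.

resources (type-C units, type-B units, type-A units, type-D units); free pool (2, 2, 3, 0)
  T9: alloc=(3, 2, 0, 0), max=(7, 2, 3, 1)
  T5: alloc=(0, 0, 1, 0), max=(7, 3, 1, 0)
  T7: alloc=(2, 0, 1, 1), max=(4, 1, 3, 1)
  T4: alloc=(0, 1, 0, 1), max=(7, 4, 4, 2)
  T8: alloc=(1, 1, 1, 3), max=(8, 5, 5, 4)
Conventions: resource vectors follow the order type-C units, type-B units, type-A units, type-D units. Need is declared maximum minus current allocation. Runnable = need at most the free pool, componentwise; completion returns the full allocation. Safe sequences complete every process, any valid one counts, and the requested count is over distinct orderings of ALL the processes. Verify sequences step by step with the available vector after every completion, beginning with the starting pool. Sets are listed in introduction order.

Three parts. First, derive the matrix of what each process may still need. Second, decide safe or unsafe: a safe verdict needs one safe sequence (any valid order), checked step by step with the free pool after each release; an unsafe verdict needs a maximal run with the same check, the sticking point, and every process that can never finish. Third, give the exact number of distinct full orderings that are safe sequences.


(1) Need matrix, components ordered type-C units, type-B units, type-A units, type-D units:
  T9: (4, 0, 3, 1)
  T5: (7, 3, 0, 0)
  T7: (2, 1, 2, 0)
  T4: (7, 3, 4, 1)
  T8: (7, 4, 4, 1)
(2) SAFE — a valid safe sequence is T7, T9, T4, T5, T8.
Key observation: T7 is the earliest step where a requested resource binds exactly: need (2, 1, 2, 0), pool (2, 2, 3, 0) at its turn.
Step-by-step check:
  pool = (2, 2, 3, 0)
  T7: need (2, 1, 2, 0) fits (2, 2, 3, 0); releases (2, 0, 1, 1), pool now (4, 2, 4, 1)
  T9: need (4, 0, 3, 1) fits (4, 2, 4, 1); releases (3, 2, 0, 0), pool now (7, 4, 4, 1)
  T4: need (7, 3, 4, 1) fits (7, 4, 4, 1); releases (0, 1, 0, 1), pool now (7, 5, 4, 2)
  T5: need (7, 3, 0, 0) fits (7, 5, 4, 2); releases (0, 0, 1, 0), pool now (7, 5, 5, 2)
  T8: need (7, 4, 4, 1) fits (7, 5, 5, 2); releases (1, 1, 1, 3), pool now (8, 6, 6, 5)
(3) The exact count: 6 of the possible complete orderings are safe sequences.


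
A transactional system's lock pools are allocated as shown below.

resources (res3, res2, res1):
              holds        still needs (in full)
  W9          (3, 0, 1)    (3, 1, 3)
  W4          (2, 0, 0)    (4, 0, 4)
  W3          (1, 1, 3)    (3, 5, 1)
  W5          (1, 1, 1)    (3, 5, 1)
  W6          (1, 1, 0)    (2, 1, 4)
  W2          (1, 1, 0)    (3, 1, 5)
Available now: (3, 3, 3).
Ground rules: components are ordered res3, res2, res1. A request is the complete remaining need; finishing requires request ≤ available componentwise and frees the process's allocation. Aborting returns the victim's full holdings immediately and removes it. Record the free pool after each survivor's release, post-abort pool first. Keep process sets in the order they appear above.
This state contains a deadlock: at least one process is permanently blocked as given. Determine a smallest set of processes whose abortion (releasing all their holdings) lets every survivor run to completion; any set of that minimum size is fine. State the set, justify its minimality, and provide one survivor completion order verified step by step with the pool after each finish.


Abort W2.
Key observation: no ordering could ever have run W3 before the abort of W2; with (1, 1, 0) back in the pool it fits at step 3.
No smaller set exists: with zero aborts the deadlock remains.
One survivor order: W9, W6, W3, W5, W4. Verifying each step (post-abort pool first):
  pool = (4, 4, 3)
  W9 needs (3, 1, 3) <= (4, 4, 3) -> finishes; pool += (3, 0, 1) = (7, 4, 4)
  W6 needs (2, 1, 4) <= (7, 4, 4) -> finishes; pool += (1, 1, 0) = (8, 5, 4)
  W3 needs (3, 5, 1) <= (8, 5, 4) -> finishes; pool += (1, 1, 3) = (9, 6, 7)
  W5 needs (3, 5, 1) <= (9, 6, 7) -> finishes; pool += (1, 1, 1) = (10, 7, 8)
  W4 needs (4, 0, 4) <= (10, 7, 8) -> finishes; pool += (2, 0, 0) = (12, 7, 8)


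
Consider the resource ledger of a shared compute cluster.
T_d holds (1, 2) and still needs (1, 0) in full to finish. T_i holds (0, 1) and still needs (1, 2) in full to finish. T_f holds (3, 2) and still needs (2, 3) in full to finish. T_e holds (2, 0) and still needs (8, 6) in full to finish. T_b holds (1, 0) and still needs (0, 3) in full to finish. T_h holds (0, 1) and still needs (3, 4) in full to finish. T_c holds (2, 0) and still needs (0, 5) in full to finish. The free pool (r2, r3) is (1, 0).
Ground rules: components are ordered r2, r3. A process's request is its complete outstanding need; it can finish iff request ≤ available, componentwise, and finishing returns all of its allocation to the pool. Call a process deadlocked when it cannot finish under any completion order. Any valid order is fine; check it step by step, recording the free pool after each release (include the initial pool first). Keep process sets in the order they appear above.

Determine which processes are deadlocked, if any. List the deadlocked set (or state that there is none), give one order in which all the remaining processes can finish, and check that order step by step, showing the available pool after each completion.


Nothing here is deadlocked.
Key observation: T_d leads a chain of completions in which each release enables another process.
One completion order for the rest: T_d, T_i, T_b, T_f, T_h, T_c, T_e. Walking it through:
  pool = (1, 0)
  T_d needs (1, 0) <= (1, 0) -> finishes; pool += (1, 2) = (2, 2)
  T_i needs (1, 2) <= (2, 2) -> finishes; pool += (0, 1) = (2, 3)
  T_b needs (0, 3) <= (2, 3) -> finishes; pool += (1, 0) = (3, 3)
  T_f needs (2, 3) <= (3, 3) -> finishes; pool += (3, 2) = (6, 5)
  T_h needs (3, 4) <= (6, 5) -> finishes; pool += (0, 1) = (6, 6)
  T_c needs (0, 5) <= (6, 6) -> finishes; pool += (2, 0) = (8, 6)
  T_e needs (8, 6) <= (8, 6) -> finishes; pool += (2, 0) = (10, 6)


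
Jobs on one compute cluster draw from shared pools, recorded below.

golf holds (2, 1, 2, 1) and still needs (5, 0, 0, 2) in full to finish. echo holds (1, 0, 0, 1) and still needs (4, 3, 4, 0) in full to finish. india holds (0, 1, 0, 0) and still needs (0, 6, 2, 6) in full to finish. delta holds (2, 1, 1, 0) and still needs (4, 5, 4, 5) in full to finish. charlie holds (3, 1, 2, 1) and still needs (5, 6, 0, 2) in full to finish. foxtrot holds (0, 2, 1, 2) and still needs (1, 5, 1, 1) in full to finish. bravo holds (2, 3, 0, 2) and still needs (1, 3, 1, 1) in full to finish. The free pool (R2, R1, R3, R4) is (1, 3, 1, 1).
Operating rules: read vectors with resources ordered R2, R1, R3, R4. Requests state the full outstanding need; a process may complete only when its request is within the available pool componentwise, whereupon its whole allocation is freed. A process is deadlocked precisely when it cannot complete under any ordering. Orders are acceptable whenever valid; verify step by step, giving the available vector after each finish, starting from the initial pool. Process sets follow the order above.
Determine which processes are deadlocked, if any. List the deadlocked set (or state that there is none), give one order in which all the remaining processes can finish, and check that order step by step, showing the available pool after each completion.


Deadlocked: golf, echo, india, delta and charlie.
Key observation: after bravo, foxtrot the pool peaks at (3, 8, 2, 5), and each blocked process is short somewhere: golf on R2; echo on R2, R3; india on R4; delta on R2, R3; charlie on R2.
One completion order for the rest: bravo, foxtrot. Verifying each step:
  pool = (1, 3, 1, 1)
  bravo needs (1, 3, 1, 1) <= (1, 3, 1, 1) -> finishes; pool += (2, 3, 0, 2) = (3, 6, 1, 3)
  foxtrot needs (1, 5, 1, 1) <= (3, 6, 1, 3) -> finishes; pool += (0, 2, 1, 2) = (3, 8, 2, 5)
None of the blocked processes ever fits:
  blocked: golf wants (5, 0, 0, 2), pool (3, 8, 2, 5) — not enough R2
  blocked: echo wants (4, 3, 4, 0), pool (3, 8, 2, 5) — not enough R2 and R3
  blocked: india wants (0, 6, 2, 6), pool (3, 8, 2, 5) — not enough R4
  blocked: delta wants (4, 5, 4, 5), pool (3, 8, 2, 5) — not enough R2 and R3
  blocked: charlie wants (5, 6, 0, 2), pool (3, 8, 2, 5) — not enough R2


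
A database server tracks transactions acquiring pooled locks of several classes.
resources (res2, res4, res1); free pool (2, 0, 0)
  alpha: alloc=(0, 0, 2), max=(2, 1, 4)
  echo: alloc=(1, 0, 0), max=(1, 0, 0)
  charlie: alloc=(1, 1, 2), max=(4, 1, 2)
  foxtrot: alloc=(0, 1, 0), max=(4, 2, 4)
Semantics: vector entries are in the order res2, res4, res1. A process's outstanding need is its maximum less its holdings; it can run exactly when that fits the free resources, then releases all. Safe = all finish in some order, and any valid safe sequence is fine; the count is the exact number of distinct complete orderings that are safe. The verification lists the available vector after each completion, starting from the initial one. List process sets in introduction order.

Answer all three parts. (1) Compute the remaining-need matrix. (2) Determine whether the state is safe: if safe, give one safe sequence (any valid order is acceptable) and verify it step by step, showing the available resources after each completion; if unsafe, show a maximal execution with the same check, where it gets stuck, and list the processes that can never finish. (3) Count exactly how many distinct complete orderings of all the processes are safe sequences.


(1) Outstanding need per process (order res2, res4, res1):
  alpha: (2, 1, 2)
  echo: (0, 0, 0)
  charlie: (3, 0, 0)
  foxtrot: (4, 1, 4)
(2) SAFE, for example via the order echo, charlie, alpha, foxtrot.
Key observation: the first exact fit in this order is charlie — it needs (3, 0, 0) with (3, 0, 0) free, meeting a requested resource to the last unit.
Walking it through:
  pool = (2, 0, 0)
  echo needs (0, 0, 0) <= (2, 0, 0) -> finishes; pool += (1, 0, 0) = (3, 0, 0)
  charlie needs (3, 0, 0) <= (3, 0, 0) -> finishes; pool += (1, 1, 2) = (4, 1, 2)
  alpha needs (2, 1, 2) <= (4, 1, 2) -> finishes; pool += (0, 0, 2) = (4, 1, 4)
  foxtrot needs (4, 1, 4) <= (4, 1, 4) -> finishes; pool += (0, 1, 0) = (4, 2, 4)
(3) Precisely 1 of the possible complete orderings is a safe sequence.


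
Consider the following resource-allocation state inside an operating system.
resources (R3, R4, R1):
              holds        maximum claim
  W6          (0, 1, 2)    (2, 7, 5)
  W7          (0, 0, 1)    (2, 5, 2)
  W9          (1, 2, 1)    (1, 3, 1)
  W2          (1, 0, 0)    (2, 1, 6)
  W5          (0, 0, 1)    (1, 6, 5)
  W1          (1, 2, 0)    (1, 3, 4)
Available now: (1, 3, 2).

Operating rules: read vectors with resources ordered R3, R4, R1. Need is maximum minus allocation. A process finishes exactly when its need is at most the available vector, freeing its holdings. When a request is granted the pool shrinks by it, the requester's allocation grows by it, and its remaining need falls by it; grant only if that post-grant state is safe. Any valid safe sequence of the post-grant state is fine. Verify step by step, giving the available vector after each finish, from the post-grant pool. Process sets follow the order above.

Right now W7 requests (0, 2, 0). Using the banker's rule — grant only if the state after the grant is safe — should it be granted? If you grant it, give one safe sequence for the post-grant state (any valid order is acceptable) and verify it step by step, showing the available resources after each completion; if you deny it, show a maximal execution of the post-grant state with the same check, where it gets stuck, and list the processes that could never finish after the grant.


GRANT — the state after the grant stays safe, e.g. via W9, W7, W1, W5, W6, W2.
Key observation: granting shrinks the pool to (1, 1, 2), yet W9 still fits and the chain goes through.
Verifying the post-grant state step by step:
  pool = (1, 1, 2)
  W9: need (0, 1, 0) fits (1, 1, 2); releases (1, 2, 1), pool now (2, 3, 3)
  W7: need (2, 3, 1) fits (2, 3, 3); releases (0, 2, 1), pool now (2, 5, 4)
  W1: need (0, 1, 4) fits (2, 5, 4); releases (1, 2, 0), pool now (3, 7, 4)
  W5: need (1, 6, 4) fits (3, 7, 4); releases (0, 0, 1), pool now (3, 7, 5)
  W6: need (2, 6, 3) fits (3, 7, 5); releases (0, 1, 2), pool now (3, 8, 7)
  W2: need (1, 1, 6) fits (3, 8, 7); releases (1, 0, 0), pool now (4, 8, 7)


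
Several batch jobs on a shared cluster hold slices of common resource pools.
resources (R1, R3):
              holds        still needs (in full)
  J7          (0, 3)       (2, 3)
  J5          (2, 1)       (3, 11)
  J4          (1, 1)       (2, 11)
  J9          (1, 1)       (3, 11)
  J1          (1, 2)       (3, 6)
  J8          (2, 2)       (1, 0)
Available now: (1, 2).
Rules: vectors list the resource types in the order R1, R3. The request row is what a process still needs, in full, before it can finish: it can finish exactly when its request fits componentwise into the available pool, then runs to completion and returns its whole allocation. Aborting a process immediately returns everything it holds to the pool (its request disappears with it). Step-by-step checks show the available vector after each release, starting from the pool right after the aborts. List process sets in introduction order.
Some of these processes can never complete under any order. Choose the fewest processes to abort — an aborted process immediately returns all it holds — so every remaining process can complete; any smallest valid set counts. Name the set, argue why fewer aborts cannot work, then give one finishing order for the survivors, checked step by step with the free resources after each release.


Minimum abort set: J5 and J4.
Key observation: J9 had no path to completion before; after the abort of J5 and J4 ((3, 2) returned), step 4 is where it fits.
Minimality, checking each single-abort alternative: J7 alone leaves J5 blocked (short on R3); J5 alone leaves J4 blocked (short on R3); J4 alone leaves J5 blocked (short on R3); J9 alone leaves J5 blocked (short on R3); J1 alone leaves J5 blocked (short on R3); J8 alone leaves J5 blocked (short on R3).
The survivors complete as J7, J8, J1, J9. Verifying each step (starting from the post-abort pool):
  pool = (4, 4)
  J7: need (2, 3) fits (4, 4); releases (0, 3), pool now (4, 7)
  J8: need (1, 0) fits (4, 7); releases (2, 2), pool now (6, 9)
  J1: need (3, 6) fits (6, 9); releases (1, 2), pool now (7, 11)
  J9: need (3, 11) fits (7, 11); releases (1, 1), pool now (8, 12)


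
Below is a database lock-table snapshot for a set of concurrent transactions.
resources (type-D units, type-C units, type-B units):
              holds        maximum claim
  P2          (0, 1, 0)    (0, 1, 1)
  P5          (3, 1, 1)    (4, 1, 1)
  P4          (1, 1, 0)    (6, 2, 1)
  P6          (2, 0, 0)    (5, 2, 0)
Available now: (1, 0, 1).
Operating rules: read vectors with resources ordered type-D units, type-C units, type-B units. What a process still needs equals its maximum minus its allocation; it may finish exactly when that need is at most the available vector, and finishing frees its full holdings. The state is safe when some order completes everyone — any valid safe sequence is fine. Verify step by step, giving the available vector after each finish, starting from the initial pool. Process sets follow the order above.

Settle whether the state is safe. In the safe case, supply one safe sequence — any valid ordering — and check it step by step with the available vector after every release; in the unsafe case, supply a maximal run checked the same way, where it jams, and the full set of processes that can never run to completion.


SAFE. One safe sequence: P5, P2, P6, P4.
Key observation: the first exact fit in this order is P5 — it needs (1, 0, 0) with (1, 0, 1) free, meeting a requested resource to the last unit.
Walking it through:
  pool = (1, 0, 1)
  P5 needs (1, 0, 0) <= (1, 0, 1) -> finishes; pool += (3, 1, 1) = (4, 1, 2)
  P2 needs (0, 0, 1) <= (4, 1, 2) -> finishes; pool += (0, 1, 0) = (4, 2, 2)
  P6 needs (3, 2, 0) <= (4, 2, 2) -> finishes; pool += (2, 0, 0) = (6, 2, 2)
  P4 needs (5, 1, 1) <= (6, 2, 2) -> finishes; pool += (1, 1, 0) = (7, 3, 2)
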